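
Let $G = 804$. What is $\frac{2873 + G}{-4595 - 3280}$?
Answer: $- \frac{3677}{7875} \approx -0.46692$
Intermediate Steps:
$\frac{2873 + G}{-4595 - 3280} = \frac{2873 + 804}{-4595 - 3280} = \frac{3677}{-7875} = 3677 \left(- \frac{1}{7875}\right) = - \frac{3677}{7875}$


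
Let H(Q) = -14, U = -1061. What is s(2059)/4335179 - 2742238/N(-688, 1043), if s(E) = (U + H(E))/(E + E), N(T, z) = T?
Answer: 12238791321839859/3070589944984 ≈ 3985.8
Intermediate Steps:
s(E) = -1075/(2*E) (s(E) = (-1061 - 14)/(E + E) = -1075*1/(2*E) = -1075/(2*E))
s(2059)/4335179 - 2742238/N(-688, 1043) = -1075/2/2059/4335179 - 2742238/(-688) = -1075/2*1/2059*(1/4335179) - 2742238*(-1/688) = -1075/4118*1/4335179 + 1371119/344 = -1075/17852267122 + 1371119/344 = 12238791321839859/3070589944984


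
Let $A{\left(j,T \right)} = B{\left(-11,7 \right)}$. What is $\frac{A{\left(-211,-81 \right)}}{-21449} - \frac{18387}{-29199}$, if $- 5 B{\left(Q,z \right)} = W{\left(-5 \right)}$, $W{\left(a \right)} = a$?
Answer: $\frac{131451188}{208763117} \approx 0.62967$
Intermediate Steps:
$B{\left(Q,z \right)} = 1$ ($B{\left(Q,z \right)} = \left(- \frac{1}{5}\right) \left(-5\right) = 1$)
$A{\left(j,T \right)} = 1$
$\frac{A{\left(-211,-81 \right)}}{-21449} - \frac{18387}{-29199} = 1 \frac{1}{-21449} - \frac{18387}{-29199} = 1 \left(- \frac{1}{21449}\right) - - \frac{6129}{9733} = - \frac{1}{21449} + \frac{6129}{9733} = \frac{131451188}{208763117}$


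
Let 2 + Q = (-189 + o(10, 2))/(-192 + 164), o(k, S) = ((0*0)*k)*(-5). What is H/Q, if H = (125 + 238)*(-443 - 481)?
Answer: -1341648/19 ≈ -70613.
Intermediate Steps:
o(k, S) = 0 (o(k, S) = (0*k)*(-5) = 0*(-5) = 0)
Q = 19/4 (Q = -2 + (-189 + 0)/(-192 + 164) = -2 - 189/(-28) = -2 - 189*(-1/28) = -2 + 27/4 = 19/4 ≈ 4.7500)
H = -335412 (H = 363*(-924) = -335412)
H/Q = -335412/19/4 = -335412*4/19 = -1341648/19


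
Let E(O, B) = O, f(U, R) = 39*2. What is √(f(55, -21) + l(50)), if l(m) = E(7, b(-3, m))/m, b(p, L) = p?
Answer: √7814/10 ≈ 8.8397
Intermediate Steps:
f(U, R) = 78
l(m) = 7/m
√(f(55, -21) + l(50)) = √(78 + 7/50) = √(3907/50) = √7814/10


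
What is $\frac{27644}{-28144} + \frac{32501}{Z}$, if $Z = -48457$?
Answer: $- \frac{563563363}{340943452} \approx -1.653$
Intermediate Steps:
$\frac{27644}{-28144} + \frac{32501}{Z} = \frac{27644}{-28144} + \frac{32501}{-48457} = 27644 \left(- \frac{1}{28144}\right) + 32501 \left(- \frac{1}{48457}\right) = - \frac{6911}{7036} - \frac{32501}{48457} = - \frac{563563363}{340943452}$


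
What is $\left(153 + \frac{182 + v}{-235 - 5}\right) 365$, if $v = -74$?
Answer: $\frac{222723}{4} \approx 55681.0$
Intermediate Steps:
$\left(153 + \frac{182 + v}{-235 - 5}\right) 365 = \left(153 + \frac{182 - 74}{-235 - 5}\right) 365 = \left(153 + \frac{108}{-240}\right) 365 = \left(153 + 108 \left(- \frac{1}{240}\right)\right) 365 = \left(153 - \frac{9}{20}\right) 365 = \frac{3051}{20} \cdot 365 = \frac{222723}{4}$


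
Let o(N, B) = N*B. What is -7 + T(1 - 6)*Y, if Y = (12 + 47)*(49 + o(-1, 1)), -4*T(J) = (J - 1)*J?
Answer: -21247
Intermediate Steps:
T(J) = -J*(-1 + J)/4 (T(J) = -(J - 1)*J/4 = -(-1 + J)*J/4 = -J*(-1 + J)/4)
o(N, B) = B*N
Y = 2832 (Y = (12 + 47)*(49 + 1*(-1)) = 59*(49 - 1) = 59*48 = 2832)
-7 + T(1 - 6)*Y = -7 + ((1 - 6)*(1 - (1 - 6))/4)*2832 = -7 + ((¼)*(-5)*(1 - 1*(-5)))*2832 = -7 + ((¼)*(-5)*(1 + 5))*2832 = -7 + ((¼)*(-5)*6)*2832 = -7 - 15/2*2832 = -7 - 21240 = -21247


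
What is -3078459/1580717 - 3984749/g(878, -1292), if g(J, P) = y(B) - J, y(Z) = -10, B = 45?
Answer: 6296026813441/1403676696 ≈ 4485.4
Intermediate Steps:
g(J, P) = -10 - J
-3078459/1580717 - 3984749/g(878, -1292) = -3078459/1580717 - 3984749/(-10 - 1*878) = -3078459*1/1580717 - 3984749/(-10 - 878) = -3078459/1580717 - 3984749/(-888) = -3078459/1580717 - 3984749*(-1/888) = -3078459/1580717 + 3984749/888 = 6296026813441/1403676696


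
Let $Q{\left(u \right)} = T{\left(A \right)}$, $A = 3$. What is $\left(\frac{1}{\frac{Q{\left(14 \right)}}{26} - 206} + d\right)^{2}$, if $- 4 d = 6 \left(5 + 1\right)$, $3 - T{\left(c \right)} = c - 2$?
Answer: $\frac{581099236}{7166329} \approx 81.087$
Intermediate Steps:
$T{\left(c \right)} = 5 - c$ ($T{\left(c \right)} = 3 - \left(c - 2\right) = 3 - \left(-2 + c\right) = 5 - c$)
$Q{\left(u \right)} = 2$ ($Q{\left(u \right)} = 5 - 3 = 2$)
$d = -9$ ($d = - \frac{6 \left(5 + 1\right)}{4} = - \frac{6 \cdot 6}{4} = \left(- \frac{1}{4}\right) 36 = -9$)
$\left(\frac{1}{\frac{Q{\left(14 \right)}}{26} - 206} + d\right)^{2} = \left(\frac{1}{\frac{2}{26} - 206} - 9\right)^{2} = \left(\frac{1}{2 \cdot \frac{1}{26} - 206} - 9\right)^{2} = \left(\frac{1}{\frac{1}{13} - 206} - 9\right)^{2} = \left(\frac{1}{- \frac{2677}{13}} - 9\right)^{2} = \left(- \frac{13}{2677} - 9\right)^{2} = \left(- \frac{24106}{2677}\right)^{2} = \frac{581099236}{7166329}$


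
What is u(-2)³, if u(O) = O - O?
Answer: 0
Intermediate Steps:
u(O) = 0
u(-2)³ = 0³ = 0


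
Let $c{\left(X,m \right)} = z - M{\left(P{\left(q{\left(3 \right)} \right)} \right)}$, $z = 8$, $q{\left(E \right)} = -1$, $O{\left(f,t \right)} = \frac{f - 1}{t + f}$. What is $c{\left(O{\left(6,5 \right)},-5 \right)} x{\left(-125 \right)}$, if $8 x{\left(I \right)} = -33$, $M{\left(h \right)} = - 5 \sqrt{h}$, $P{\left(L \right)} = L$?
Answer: $-33 - \frac{165 i}{8} \approx -33.0 - 20.625 i$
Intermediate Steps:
$O{\left(f,t \right)} = \frac{-1 + f}{f + t}$
$c{\left(X,m \right)} = 8 + 5 i$ ($c{\left(X,m \right)} = 8 - - 5 \sqrt{-1} = 8 - - 5 i = 8 + 5 i$)
$x{\left(I \right)} = - \frac{33}{8}$ ($x{\left(I \right)} = \frac{1}{8} \left(-33\right) = - \frac{33}{8}$)
$c{\left(O{\left(6,5 \right)},-5 \right)} x{\left(-125 \right)} = \left(8 + 5 i\right) \left(- \frac{33}{8}\right) = -33 - \frac{165 i}{8}$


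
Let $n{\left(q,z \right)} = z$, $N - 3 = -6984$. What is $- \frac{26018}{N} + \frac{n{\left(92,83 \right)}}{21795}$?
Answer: $\frac{189213911}{50716965} \approx 3.7308$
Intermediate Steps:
$N = -6981$ ($N = 3 - 6984 = -6981$)
$- \frac{26018}{N} + \frac{n{\left(92,83 \right)}}{21795} = - \frac{26018}{-6981} + \frac{83}{21795} = \left(-26018\right) \left(- \frac{1}{6981}\right) + 83 \cdot \frac{1}{21795} = \frac{26018}{6981} + \frac{83}{21795} = \frac{189213911}{50716965}$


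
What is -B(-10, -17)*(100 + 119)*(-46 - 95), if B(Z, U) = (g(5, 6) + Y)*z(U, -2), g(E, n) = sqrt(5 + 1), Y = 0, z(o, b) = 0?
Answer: 0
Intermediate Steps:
g(E, n) = sqrt(6)
B(Z, U) = 0 (B(Z, U) = (sqrt(6) + 0)*0 = sqrt(6)*0 = 0)
-B(-10, -17)*(100 + 119)*(-46 - 95) = -0*(100 + 119)*(-46 - 95) = -0*219*(-141) = -0*(-30879) = -1*0 = 0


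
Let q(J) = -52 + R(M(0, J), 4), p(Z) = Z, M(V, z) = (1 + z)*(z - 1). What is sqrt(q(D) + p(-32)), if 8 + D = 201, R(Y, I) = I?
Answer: 4*I*sqrt(5) ≈ 8.9443*I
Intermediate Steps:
M(V, z) = (1 + z)*(-1 + z)
D = 193 (D = -8 + 201 = 193)
q(J) = -48 (q(J) = -52 + 4 = -48)
sqrt(q(D) + p(-32)) = sqrt(-48 - 32) = sqrt(-80) = 4*I*sqrt(5)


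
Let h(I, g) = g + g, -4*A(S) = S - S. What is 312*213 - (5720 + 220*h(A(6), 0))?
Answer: 60736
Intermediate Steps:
A(S) = 0 (A(S) = -(S - S)/4 = -¼*0 = 0)
h(I, g) = 2*g
312*213 - (5720 + 220*h(A(6), 0)) = 312*213 - 220/(1/(-1*(-26) + 2*0)) = 66456 - 220/(1/(26 + 0)) = 66456 - 220/(1/26) = 66456 - 220/1/26 = 66456 - 220*26 = 66456 - 5720 = 60736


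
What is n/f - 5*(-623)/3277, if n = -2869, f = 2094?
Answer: -2878903/6862038 ≈ -0.41954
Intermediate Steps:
n/f - 5*(-623)/3277 = -2869/2094 - 5*(-623)/3277 = -2869*1/2094 + 3115*(1/3277) = -2869/2094 + 3115/3277 = -2878903/6862038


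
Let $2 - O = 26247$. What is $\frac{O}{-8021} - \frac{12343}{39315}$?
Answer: $\frac{932818972}{315345615} \approx 2.9581$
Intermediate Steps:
$O = -26245$ ($O = 2 - 26247 = -26245$)
$\frac{O}{-8021} - \frac{12343}{39315} = - \frac{26245}{-8021} - \frac{12343}{39315} = \left(-26245\right) \left(- \frac{1}{8021}\right) - \frac{12343}{39315} = \frac{26245}{8021} - \frac{12343}{39315} = \frac{932818972}{315345615}$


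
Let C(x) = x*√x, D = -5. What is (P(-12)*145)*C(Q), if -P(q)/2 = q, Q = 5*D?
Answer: -435000*I ≈ -4.35e+5*I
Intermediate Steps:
Q = -25 (Q = 5*(-5) = -25)
P(q) = -2*q
C(x) = x^(3/2)
(P(-12)*145)*C(Q) = (-2*(-12)*145)*(-25)^(3/2) = (24*145)*(-125*I) = 3480*(-125*I) = -435000*I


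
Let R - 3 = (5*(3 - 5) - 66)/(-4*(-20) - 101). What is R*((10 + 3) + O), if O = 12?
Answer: 3475/21 ≈ 165.48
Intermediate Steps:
R = 139/21 (R = 3 + (5*(3 - 5) - 66)/(-4*(-20) - 101) = 3 + (5*(-2) - 66)/(80 - 101) = 3 + (-10 - 66)/(-21) = 3 - 76*(-1/21) = 3 + 76/21 = 139/21 ≈ 6.6190)
R*((10 + 3) + O) = 139*((10 + 3) + 12)/21 = 139*(13 + 12)/21 = (139/21)*25 = 3475/21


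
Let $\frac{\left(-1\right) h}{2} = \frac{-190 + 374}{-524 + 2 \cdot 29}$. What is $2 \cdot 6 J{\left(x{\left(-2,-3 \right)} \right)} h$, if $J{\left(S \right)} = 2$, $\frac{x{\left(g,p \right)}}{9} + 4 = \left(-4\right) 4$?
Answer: $\frac{4416}{233} \approx 18.953$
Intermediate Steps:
$x{\left(g,p \right)} = -180$ ($x{\left(g,p \right)} = -36 + 9 \left(\left(-4\right) 4\right) = -36 + 9 \left(-16\right) = -36 - 144 = -180$)
$h = \frac{184}{233}$ ($h = - 2 \frac{-190 + 374}{-524 + 2 \cdot 29} = - 2 \frac{184}{-524 + 58} = - 2 \frac{184}{-466} = - 2 \cdot 184 \left(- \frac{1}{466}\right) = \left(-2\right) \left(- \frac{92}{233}\right) = \frac{184}{233} \approx 0.7897$)
$2 \cdot 6 J{\left(x{\left(-2,-3 \right)} \right)} h = 2 \cdot 6 \cdot 2 \cdot \frac{184}{233} = 12 \cdot 2 \cdot \frac{184}{233} = 24 \cdot \frac{184}{233} = \frac{4416}{233}$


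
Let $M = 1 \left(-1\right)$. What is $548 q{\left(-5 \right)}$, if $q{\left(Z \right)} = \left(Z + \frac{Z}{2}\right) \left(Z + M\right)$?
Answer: $24660$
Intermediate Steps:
$M = -1$
$q{\left(Z \right)} = \frac{3 Z \left(-1 + Z\right)}{2}$ ($q{\left(Z \right)} = \left(Z + \frac{Z}{2}\right) \left(Z - 1\right) = \left(Z + Z \frac{1}{2}\right) \left(-1 + Z\right) = \left(Z + \frac{Z}{2}\right) \left(-1 + Z\right) = \frac{3 Z}{2} \left(-1 + Z\right) = \frac{3 Z \left(-1 + Z\right)}{2}$)
$548 q{\left(-5 \right)} = 548 \cdot \frac{3}{2} \left(-5\right) \left(-1 - 5\right) = 548 \cdot \frac{3}{2} \left(-5\right) \left(-6\right) = 548 \cdot 45 = 24660$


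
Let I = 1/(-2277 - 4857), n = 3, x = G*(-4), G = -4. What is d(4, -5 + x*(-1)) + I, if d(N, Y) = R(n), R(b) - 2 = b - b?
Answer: 14267/7134 ≈ 1.9999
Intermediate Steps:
x = 16 (x = -4*(-4) = 16)
R(b) = 2 (R(b) = 2 + (b - b) = 2 + 0 = 2)
I = -1/7134 (I = 1/(-7134) = -1/7134 ≈ -0.00014017)
d(N, Y) = 2
d(4, -5 + x*(-1)) + I = 2 - 1/7134 = 14267/7134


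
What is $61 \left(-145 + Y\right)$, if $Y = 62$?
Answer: $-5063$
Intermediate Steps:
$61 \left(-145 + Y\right) = 61 \left(-145 + 62\right) = 61 \left(-83\right) = -5063$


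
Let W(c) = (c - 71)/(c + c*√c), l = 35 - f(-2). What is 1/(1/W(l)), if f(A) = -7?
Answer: 29/1722 - 29*√42/1722 ≈ -0.092301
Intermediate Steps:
l = 42 (l = 35 - 1*(-7) = 35 + 7 = 42)
W(c) = (-71 + c)/(c + c^(3/2))
1/(1/W(l)) = 1/(1/((-71 + 42)/(42 + 42^(3/2)))) = 1/(1/(-29/(42 + 42*√42))) = 1/(-42/29 - 42*√42/29)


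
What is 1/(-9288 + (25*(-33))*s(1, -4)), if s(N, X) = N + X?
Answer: -1/6813 ≈ -0.00014678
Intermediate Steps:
1/(-9288 + (25*(-33))*s(1, -4)) = 1/(-9288 + (25*(-33))*(1 - 4)) = 1/(-9288 - 825*(-3)) = 1/(-9288 + 2475) = 1/(-6813) = -1/6813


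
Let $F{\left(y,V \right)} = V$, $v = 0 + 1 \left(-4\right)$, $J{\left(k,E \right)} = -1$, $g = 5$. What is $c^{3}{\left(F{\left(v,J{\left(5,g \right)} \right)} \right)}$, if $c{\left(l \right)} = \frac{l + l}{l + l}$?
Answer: $1$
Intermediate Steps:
$v = -4$ ($v = 0 - 4 = -4$)
$c{\left(l \right)} = 1$ ($c{\left(l \right)} = \frac{2 l}{2 l} = 2 l \frac{1}{2 l} = 1$)
$c^{3}{\left(F{\left(v,J{\left(5,g \right)} \right)} \right)} = 1^{3} = 1$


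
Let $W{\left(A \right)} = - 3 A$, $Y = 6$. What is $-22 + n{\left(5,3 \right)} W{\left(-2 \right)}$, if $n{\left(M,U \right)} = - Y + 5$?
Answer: $-28$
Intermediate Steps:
$n{\left(M,U \right)} = -1$ ($n{\left(M,U \right)} = \left(-1\right) 6 + 5 = -6 + 5 = -1$)
$-22 + n{\left(5,3 \right)} W{\left(-2 \right)} = -22 - \left(-3\right) \left(-2\right) = -22 - 6 = -28$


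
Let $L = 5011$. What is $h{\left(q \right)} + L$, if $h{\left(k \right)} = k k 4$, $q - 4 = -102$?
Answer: $43427$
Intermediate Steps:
$q = -98$ ($q = 4 - 102 = -98$)
$h{\left(k \right)} = 4 k^{2}$ ($h{\left(k \right)} = k^{2} \cdot 4 = 4 k^{2}$)
$h{\left(q \right)} + L = 4 \left(-98\right)^{2} + 5011 = 4 \cdot 9604 + 5011 = 38416 + 5011 = 43427$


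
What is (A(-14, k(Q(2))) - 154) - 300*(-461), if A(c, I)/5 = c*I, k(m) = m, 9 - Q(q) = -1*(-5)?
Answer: 137866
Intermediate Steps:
Q(q) = 4 (Q(q) = 9 - (-1)*(-5) = 9 - 1*5 = 9 - 5 = 4)
A(c, I) = 5*I*c (A(c, I) = 5*(c*I) = 5*(I*c) = 5*I*c)
(A(-14, k(Q(2))) - 154) - 300*(-461) = (5*4*(-14) - 154) - 300*(-461) = (-280 - 154) + 138300 = -434 + 138300 = 137866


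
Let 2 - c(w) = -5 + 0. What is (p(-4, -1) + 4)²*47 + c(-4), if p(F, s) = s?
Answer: 430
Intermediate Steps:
c(w) = 7 (c(w) = 2 - (-5 + 0) = 2 - 1*(-5) = 2 + 5 = 7)
(p(-4, -1) + 4)²*47 + c(-4) = (-1 + 4)²*47 + 7 = 3²*47 + 7 = 9*47 + 7 = 423 + 7 = 430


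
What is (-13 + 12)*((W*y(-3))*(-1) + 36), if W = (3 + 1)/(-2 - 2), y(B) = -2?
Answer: -34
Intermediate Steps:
W = -1 (W = 4/(-4) = 4*(-¼) = -1)
(-13 + 12)*((W*y(-3))*(-1) + 36) = (-13 + 12)*(-1*(-2)*(-1) + 36) = -(2*(-1) + 36) = -(-2 + 36) = -1*34 = -34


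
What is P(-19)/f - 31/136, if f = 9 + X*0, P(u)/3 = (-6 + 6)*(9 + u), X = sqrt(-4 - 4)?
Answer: -31/136 ≈ -0.22794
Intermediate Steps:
X = 2*I*sqrt(2) (X = sqrt(-8) = 2*I*sqrt(2) ≈ 2.8284*I)
P(u) = 0 (P(u) = 3*((-6 + 6)*(9 + u)) = 3*(0*(9 + u)) = 3*0 = 0)
f = 9 (f = 9 + (2*I*sqrt(2))*0 = 9 + 0 = 9)
P(-19)/f - 31/136 = 0/9 - 31/136 = 0*(1/9) - 31*1/136 = 0 - 31/136 = -31/136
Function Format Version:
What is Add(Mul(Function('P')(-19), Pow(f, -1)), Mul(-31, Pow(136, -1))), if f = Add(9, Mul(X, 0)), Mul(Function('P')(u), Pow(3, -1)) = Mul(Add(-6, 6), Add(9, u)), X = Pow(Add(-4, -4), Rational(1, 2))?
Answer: Rational(-31, 136) ≈ -0.22794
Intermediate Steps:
X = Mul(2, I, Pow(2, Rational(1, 2))) (X = Pow(-8, Rational(1, 2)) = Mul(2, I, Pow(2, Rational(1, 2))) ≈ Mul(2.8284, I))
Function('P')(u) = 0 (Function('P')(u) = Mul(3, Mul(Add(-6, 6), Add(9, u))) = Mul(3, Mul(0, Add(9, u))) = Mul(3, 0) = 0)
f = 9 (f = Add(9, Mul(Mul(2, I, Pow(2, Rational(1, 2))), 0)) = Add(9, 0) = 9)
Add(Mul(Function('P')(-19), Pow(f, -1)), Mul(-31, Pow(136, -1))) = Add(Mul(0, Pow(9, -1)), Mul(-31, Pow(136, -1))) = Add(Mul(0, Rational(1, 9)), Mul(-31, Rational(1, 136))) = Add(0, Rational(-31, 136)) = Rational(-31, 136)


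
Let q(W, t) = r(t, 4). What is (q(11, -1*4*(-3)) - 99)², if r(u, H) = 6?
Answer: 8649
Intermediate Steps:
q(W, t) = 6
(q(11, -1*4*(-3)) - 99)² = (6 - 99)² = (-93)² = 8649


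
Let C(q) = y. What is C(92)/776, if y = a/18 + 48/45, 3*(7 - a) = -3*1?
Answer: 17/8730 ≈ 0.0019473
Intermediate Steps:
a = 8 (a = 7 - (-1) = 7 - 1/3*(-3) = 7 + 1 = 8)
y = 68/45 (y = 8/18 + 48/45 = 8*(1/18) + 48*(1/45) = 4/9 + 16/15 = 68/45 ≈ 1.5111)
C(q) = 68/45
C(92)/776 = (68/45)/776 = (68/45)*(1/776) = 17/8730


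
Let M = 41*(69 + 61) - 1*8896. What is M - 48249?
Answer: -51815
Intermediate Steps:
M = -3566 (M = 41*130 - 8896 = 5330 - 8896 = -3566)
M - 48249 = -3566 - 48249 = -51815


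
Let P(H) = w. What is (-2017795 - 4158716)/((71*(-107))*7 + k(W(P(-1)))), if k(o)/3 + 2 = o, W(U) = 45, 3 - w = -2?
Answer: 6176511/53050 ≈ 116.43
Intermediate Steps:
w = 5 (w = 3 - 1*(-2) = 3 + 2 = 5)
P(H) = 5
k(o) = -6 + 3*o
(-2017795 - 4158716)/((71*(-107))*7 + k(W(P(-1)))) = (-2017795 - 4158716)/((71*(-107))*7 + (-6 + 3*45)) = -6176511/(-7597*7 + (-6 + 135)) = -6176511/(-53179 + 129) = -6176511/(-53050) = -6176511*(-1/53050) = 6176511/53050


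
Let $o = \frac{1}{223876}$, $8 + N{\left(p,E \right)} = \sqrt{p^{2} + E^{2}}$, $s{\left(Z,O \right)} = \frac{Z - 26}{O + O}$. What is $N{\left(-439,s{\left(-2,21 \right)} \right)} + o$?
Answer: $- \frac{1791007}{223876} + \frac{\sqrt{1734493}}{3} \approx 431.0$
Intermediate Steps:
$s{\left(Z,O \right)} = \frac{-26 + Z}{2 O}$
$N{\left(p,E \right)} = -8 + \sqrt{E^{2} + p^{2}}$ ($N{\left(p,E \right)} = -8 + \sqrt{p^{2} + E^{2}} = -8 + \sqrt{E^{2} + p^{2}}$)
$o = \frac{1}{223876} \approx 4.4668 \cdot 10^{-6}$
$N{\left(-439,s{\left(-2,21 \right)} \right)} + o = \left(-8 + \sqrt{\left(\frac{-26 - 2}{2 \cdot 21}\right)^{2} + \left(-439\right)^{2}}\right) + \frac{1}{223876} = \left(-8 + \sqrt{\left(\frac{1}{2} \cdot \frac{1}{21} \left(-28\right)\right)^{2} + 192721}\right) + \frac{1}{223876} = \left(-8 + \sqrt{\left(- \frac{2}{3}\right)^{2} + 192721}\right) + \frac{1}{223876} = \left(-8 + \sqrt{\frac{4}{9} + 192721}\right) + \frac{1}{223876} = \left(-8 + \sqrt{\frac{1734493}{9}}\right) + \frac{1}{223876} = \left(-8 + \frac{\sqrt{1734493}}{3}\right) + \frac{1}{223876} = - \frac{1791007}{223876} + \frac{\sqrt{1734493}}{3}$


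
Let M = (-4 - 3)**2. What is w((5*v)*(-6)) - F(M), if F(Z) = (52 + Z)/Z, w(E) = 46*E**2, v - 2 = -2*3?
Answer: 32457499/49 ≈ 6.6240e+5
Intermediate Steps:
v = -4 (v = 2 - 2*3 = 2 - 6 = -4)
M = 49 (M = (-7)**2 = 49)
F(Z) = (52 + Z)/Z
w((5*v)*(-6)) - F(M) = 46*((5*(-4))*(-6))**2 - (52 + 49)/49 = 46*(-20*(-6))**2 - 101/49 = 46*120**2 - 1*101/49 = 46*14400 - 101/49 = 662400 - 101/49 = 32457499/49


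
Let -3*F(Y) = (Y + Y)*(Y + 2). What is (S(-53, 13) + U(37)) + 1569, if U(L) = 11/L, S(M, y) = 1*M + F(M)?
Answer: -10571/37 ≈ -285.70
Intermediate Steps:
F(Y) = -2*Y*(2 + Y)/3 (F(Y) = -(Y + Y)*(Y + 2)/3 = -2*Y*(2 + Y)/3)
S(M, y) = M - 2*M*(2 + M)/3 (S(M, y) = 1*M - 2*M*(2 + M)/3 = M - 2*M*(2 + M)/3)
(S(-53, 13) + U(37)) + 1569 = ((⅓)*(-53)*(-1 - 2*(-53)) + 11/37) + 1569 = ((⅓)*(-53)*(-1 + 106) + 11*(1/37)) + 1569 = ((⅓)*(-53)*105 + 11/37) + 1569 = (-1855 + 11/37) + 1569 = -68624/37 + 1569 = -10571/37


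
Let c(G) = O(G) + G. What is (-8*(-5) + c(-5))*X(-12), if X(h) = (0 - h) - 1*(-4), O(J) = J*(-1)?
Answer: 640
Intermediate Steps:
O(J) = -J
X(h) = 4 - h (X(h) = -h + 4 = 4 - h)
c(G) = 0 (c(G) = -G + G = 0)
(-8*(-5) + c(-5))*X(-12) = (-8*(-5) + 0)*(4 - 1*(-12)) = (40 + 0)*(4 + 12) = 40*16 = 640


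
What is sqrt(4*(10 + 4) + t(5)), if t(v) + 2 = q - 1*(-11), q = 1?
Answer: sqrt(66) ≈ 8.1240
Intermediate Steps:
t(v) = 10 (t(v) = -2 + (1 - 1*(-11)) = -2 + (1 + 11) = -2 + 12 = 10)
sqrt(4*(10 + 4) + t(5)) = sqrt(4*(10 + 4) + 10) = sqrt(4*14 + 10) = sqrt(56 + 10) = sqrt(66)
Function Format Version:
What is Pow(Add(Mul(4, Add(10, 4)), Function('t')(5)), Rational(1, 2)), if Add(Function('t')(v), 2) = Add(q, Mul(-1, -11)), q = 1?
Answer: Pow(66, Rational(1, 2)) ≈ 8.1240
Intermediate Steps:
Function('t')(v) = 10 (Function('t')(v) = Add(-2, Add(1, Mul(-1, -11))) = Add(-2, Add(1, 11)) = Add(-2, 12) = 10)
Pow(Add(Mul(4, Add(10, 4)), Function('t')(5)), Rational(1, 2)) = Pow(Add(Mul(4, Add(10, 4)), 10), Rational(1, 2)) = Pow(Add(Mul(4, 14), 10), Rational(1, 2)) = Pow(Add(56, 10), Rational(1, 2)) = Pow(66, Rational(1, 2))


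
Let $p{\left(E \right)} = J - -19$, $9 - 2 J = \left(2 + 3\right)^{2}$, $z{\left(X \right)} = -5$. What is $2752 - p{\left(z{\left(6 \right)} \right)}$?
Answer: $2741$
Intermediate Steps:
$J = -8$ ($J = \frac{9}{2} - \frac{\left(2 + 3\right)^{2}}{2} = \frac{9}{2} - \frac{5^{2}}{2} = \frac{9}{2} - \frac{25}{2} = -8$)
$p{\left(E \right)} = 11$ ($p{\left(E \right)} = -8 - -19 = -8 + 19 = 11$)
$2752 - p{\left(z{\left(6 \right)} \right)} = 2752 - 11 = 2741$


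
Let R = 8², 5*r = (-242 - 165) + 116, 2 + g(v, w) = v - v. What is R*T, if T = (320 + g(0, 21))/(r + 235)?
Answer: 25440/221 ≈ 115.11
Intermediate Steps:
g(v, w) = -2 (g(v, w) = -2 + (v - v) = -2 + 0 = -2)
r = -291/5 (r = ((-242 - 165) + 116)/5 = (-407 + 116)/5 = (⅕)*(-291) = -291/5 ≈ -58.200)
T = 795/442 (T = (320 - 2)/(-291/5 + 235) = 318/(884/5) = 318*(5/884) = 795/442 ≈ 1.7986)
R = 64
R*T = 64*(795/442) = 25440/221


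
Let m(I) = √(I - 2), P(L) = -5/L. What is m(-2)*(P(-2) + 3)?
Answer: 11*I ≈ 11.0*I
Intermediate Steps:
m(I) = √(-2 + I)
m(-2)*(P(-2) + 3) = √(-2 - 2)*(-5/(-2) + 3) = √(-4)*(-5*(-½) + 3) = (2*I)*(5/2 + 3) = (2*I)*(11/2) = 11*I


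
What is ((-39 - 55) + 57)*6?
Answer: -222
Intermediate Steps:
((-39 - 55) + 57)*6 = (-94 + 57)*6 = -37*6 = -222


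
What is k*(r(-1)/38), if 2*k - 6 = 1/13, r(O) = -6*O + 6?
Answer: 237/247 ≈ 0.95951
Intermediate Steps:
r(O) = 6 - 6*O
k = 79/26 (k = 3 + (1/2)/13 = 3 + (1/2)*(1/13) = 3 + 1/26 = 79/26 ≈ 3.0385)
k*(r(-1)/38) = 79*((6 - 6*(-1))/38)/26 = 79*((6 + 6)*(1/38))/26 = 79*(12*(1/38))/26 = (79/26)*(6/19) = 237/247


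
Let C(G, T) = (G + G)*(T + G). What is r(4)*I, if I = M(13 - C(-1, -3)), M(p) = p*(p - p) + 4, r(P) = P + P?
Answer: 32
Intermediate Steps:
r(P) = 2*P
C(G, T) = 2*G*(G + T) (C(G, T) = (2*G)*(G + T) = 2*G*(G + T))
M(p) = 4 (M(p) = p*0 + 4 = 0 + 4 = 4)
I = 4
r(4)*I = (2*4)*4 = 8*4 = 32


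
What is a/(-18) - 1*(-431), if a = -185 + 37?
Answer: 3953/9 ≈ 439.22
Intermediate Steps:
a = -148
a/(-18) - 1*(-431) = -148/(-18) - 1*(-431) = -148*(-1/18) + 431 = 74/9 + 431 = 3953/9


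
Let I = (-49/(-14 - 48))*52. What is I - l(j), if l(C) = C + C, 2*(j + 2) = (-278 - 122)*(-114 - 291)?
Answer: -5020602/31 ≈ -1.6196e+5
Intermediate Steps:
I = 1274/31 (I = (-49/(-62))*52 = -1/62*(-49)*52 = (49/62)*52 = 1274/31 ≈ 41.097)
j = 80998 (j = -2 + ((-278 - 122)*(-114 - 291))/2 = -2 + (-400*(-405))/2 = -2 + (1/2)*162000 = -2 + 81000 = 80998)
l(C) = 2*C
I - l(j) = 1274/31 - 2*80998 = 1274/31 - 1*161996 = 1274/31 - 161996 = -5020602/31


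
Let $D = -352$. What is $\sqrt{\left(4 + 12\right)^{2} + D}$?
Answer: $4 i \sqrt{6} \approx 9.798 i$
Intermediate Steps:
$\sqrt{\left(4 + 12\right)^{2} + D} = \sqrt{\left(4 + 12\right)^{2} - 352} = \sqrt{16^{2} - 352} = \sqrt{256 - 352} = \sqrt{-96} = 4 i \sqrt{6}$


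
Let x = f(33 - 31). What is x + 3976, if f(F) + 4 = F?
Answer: 3974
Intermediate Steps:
f(F) = -4 + F
x = -2 (x = -4 + (33 - 31) = -4 + 2 = -2)
x + 3976 = -2 + 3976 = 3974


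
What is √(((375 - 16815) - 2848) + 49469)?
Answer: √30181 ≈ 173.73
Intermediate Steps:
√(((375 - 16815) - 2848) + 49469) = √((-16440 - 2848) + 49469) = √(-19288 + 49469) = √30181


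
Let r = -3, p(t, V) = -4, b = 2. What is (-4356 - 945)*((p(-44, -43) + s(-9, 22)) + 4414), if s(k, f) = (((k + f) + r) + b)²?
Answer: -24140754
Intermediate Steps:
s(k, f) = (-1 + f + k)² (s(k, f) = (((k + f) - 3) + 2)² = (((f + k) - 3) + 2)² = ((-3 + f + k) + 2)² = (-1 + f + k)²)
(-4356 - 945)*((p(-44, -43) + s(-9, 22)) + 4414) = (-4356 - 945)*((-4 + (-1 + 22 - 9)²) + 4414) = -5301*((-4 + 12²) + 4414) = -5301*((-4 + 144) + 4414) = -5301*(140 + 4414) = -5301*4554 = -24140754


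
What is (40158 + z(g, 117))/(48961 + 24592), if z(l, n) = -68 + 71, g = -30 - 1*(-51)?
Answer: 40161/73553 ≈ 0.54601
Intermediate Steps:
g = 21 (g = -30 + 51 = 21)
z(l, n) = 3
(40158 + z(g, 117))/(48961 + 24592) = (40158 + 3)/(48961 + 24592) = 40161/73553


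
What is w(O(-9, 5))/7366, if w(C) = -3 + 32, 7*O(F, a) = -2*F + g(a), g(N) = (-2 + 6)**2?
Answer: 1/254 ≈ 0.0039370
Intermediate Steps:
g(N) = 16 (g(N) = 4**2 = 16)
O(F, a) = 16/7 - 2*F/7 (O(F, a) = (-2*F + 16)/7 = (16 - 2*F)/7 = 16/7 - 2*F/7)
w(C) = 29
w(O(-9, 5))/7366 = 29/7366 = 29*(1/7366) = 1/254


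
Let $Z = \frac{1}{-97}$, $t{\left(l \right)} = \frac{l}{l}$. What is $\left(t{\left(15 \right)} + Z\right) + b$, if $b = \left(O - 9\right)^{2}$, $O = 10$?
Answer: $\frac{193}{97} \approx 1.9897$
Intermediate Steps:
$t{\left(l \right)} = 1$
$Z = - \frac{1}{97} \approx -0.010309$
$b = 1$ ($b = \left(10 - 9\right)^{2} = 1^{2} = 1$)
$\left(t{\left(15 \right)} + Z\right) + b = \left(1 - \frac{1}{97}\right) + 1 = \frac{96}{97} + 1 = \frac{193}{97}$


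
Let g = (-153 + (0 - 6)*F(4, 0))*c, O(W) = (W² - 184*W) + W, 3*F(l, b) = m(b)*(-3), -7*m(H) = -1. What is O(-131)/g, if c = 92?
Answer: -143969/48990 ≈ -2.9387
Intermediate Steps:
m(H) = ⅐ (m(H) = -⅐*(-1) = ⅐)
F(l, b) = -⅐ (F(l, b) = ((⅐)*(-3))/3 = (⅓)*(-3/7) = -⅐)
O(W) = W² - 183*W
g = -97980/7 (g = (-153 + (0 - 6)*(-⅐))*92 = (-153 - 6*(-⅐))*92 = (-153 + 6/7)*92 = -1065/7*92 = -97980/7 ≈ -13997.)
O(-131)/g = (-131*(-183 - 131))/(-97980/7) = -131*(-314)*(-7/97980) = 41134*(-7/97980) = -143969/48990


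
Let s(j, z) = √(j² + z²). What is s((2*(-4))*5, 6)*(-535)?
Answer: -1070*√409 ≈ -21639.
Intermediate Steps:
s((2*(-4))*5, 6)*(-535) = √(((2*(-4))*5)² + 6²)*(-535) = √((-8*5)² + 36)*(-535) = √((-40)² + 36)*(-535) = √(1600 + 36)*(-535) = √1636*(-535) = (2*√409)*(-535) = -1070*√409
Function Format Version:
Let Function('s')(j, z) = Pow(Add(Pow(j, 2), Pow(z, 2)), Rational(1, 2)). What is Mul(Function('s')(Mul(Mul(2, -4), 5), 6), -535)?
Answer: Mul(-1070, Pow(409, Rational(1, 2))) ≈ -21639.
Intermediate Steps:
Mul(Function('s')(Mul(Mul(2, -4), 5), 6), -535) = Mul(Pow(Add(Pow(Mul(Mul(2, -4), 5), 2), Pow(6, 2)), Rational(1, 2)), -535) = Mul(Pow(Add(Pow(Mul(-8, 5), 2), 36), Rational(1, 2)), -535) = Mul(Pow(Add(Pow(-40, 2), 36), Rational(1, 2)), -535) = Mul(Pow(Add(1600, 36), Rational(1, 2)), -535) = Mul(Pow(1636, Rational(1, 2)), -535) = Mul(Mul(2, Pow(409, Rational(1, 2))), -535) = Mul(-1070, Pow(409, Rational(1, 2)))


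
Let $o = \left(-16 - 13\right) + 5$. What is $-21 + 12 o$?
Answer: $-309$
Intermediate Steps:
$o = -24$ ($o = -29 + 5 = -24$)
$-21 + 12 o = -21 + 12 \left(-24\right) = -21 - 288 = -309$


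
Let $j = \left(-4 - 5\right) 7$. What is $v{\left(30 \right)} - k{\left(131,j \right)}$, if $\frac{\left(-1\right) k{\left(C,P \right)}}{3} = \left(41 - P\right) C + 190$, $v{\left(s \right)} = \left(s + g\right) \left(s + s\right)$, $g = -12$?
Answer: $42522$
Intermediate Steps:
$v{\left(s \right)} = 2 s \left(-12 + s\right)$ ($v{\left(s \right)} = \left(s - 12\right) \left(s + s\right) = \left(-12 + s\right) 2 s = 2 s \left(-12 + s\right)$)
$j = -63$ ($j = \left(-9\right) 7 = -63$)
$k{\left(C,P \right)} = -570 - 3 C \left(41 - P\right)$ ($k{\left(C,P \right)} = - 3 \left(\left(41 - P\right) C + 190\right) = - 3 \left(C \left(41 - P\right) + 190\right) = - 3 \left(190 + C \left(41 - P\right)\right) = -570 - 3 C \left(41 - P\right)$)
$v{\left(30 \right)} - k{\left(131,j \right)} = 2 \cdot 30 \left(-12 + 30\right) - \left(-570 - 16113 + 3 \cdot 131 \left(-63\right)\right) = 2 \cdot 30 \cdot 18 - \left(-570 - 16113 - 24759\right) = 1080 - -41442 = 1080 + 41442 = 42522$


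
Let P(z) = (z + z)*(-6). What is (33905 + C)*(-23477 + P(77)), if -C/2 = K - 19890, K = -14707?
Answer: -2515718699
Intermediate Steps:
P(z) = -12*z (P(z) = (2*z)*(-6) = -12*z)
C = 69194 (C = -2*(-14707 - 19890) = -2*(-34597) = 69194)
(33905 + C)*(-23477 + P(77)) = (33905 + 69194)*(-23477 - 12*77) = 103099*(-23477 - 924) = 103099*(-24401) = -2515718699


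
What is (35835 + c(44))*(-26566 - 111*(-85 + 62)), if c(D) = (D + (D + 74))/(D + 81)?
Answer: -107567121981/125 ≈ -8.6054e+8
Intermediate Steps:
c(D) = (74 + 2*D)/(81 + D) (c(D) = (D + (74 + D))/(81 + D) = (74 + 2*D)/(81 + D))
(35835 + c(44))*(-26566 - 111*(-85 + 62)) = (35835 + 2*(37 + 44)/(81 + 44))*(-26566 - 111*(-85 + 62)) = (35835 + 2*81/125)*(-26566 - 111*(-23)) = (35835 + 2*(1/125)*81)*(-26566 + 2553) = (35835 + 162/125)*(-24013) = (4479537/125)*(-24013) = -107567121981/125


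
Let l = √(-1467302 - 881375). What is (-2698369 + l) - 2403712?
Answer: -5102081 + I*√2348677 ≈ -5.1021e+6 + 1532.5*I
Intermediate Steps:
l = I*√2348677 (l = √(-2348677) = I*√2348677 ≈ 1532.5*I)
(-2698369 + l) - 2403712 = (-2698369 + I*√2348677) - 2403712 = -5102081 + I*√2348677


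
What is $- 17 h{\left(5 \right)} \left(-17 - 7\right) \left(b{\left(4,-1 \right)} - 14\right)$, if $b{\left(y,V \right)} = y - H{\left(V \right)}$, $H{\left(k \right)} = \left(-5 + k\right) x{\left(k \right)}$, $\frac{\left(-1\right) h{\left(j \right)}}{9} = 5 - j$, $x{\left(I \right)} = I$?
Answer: $0$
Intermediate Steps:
$h{\left(j \right)} = -45 + 9 j$ ($h{\left(j \right)} = - 9 \left(5 - j\right) = -45 + 9 j$)
$H{\left(k \right)} = k \left(-5 + k\right)$ ($H{\left(k \right)} = \left(-5 + k\right) k = k \left(-5 + k\right)$)
$b{\left(y,V \right)} = y - V \left(-5 + V\right)$
$- 17 h{\left(5 \right)} \left(-17 - 7\right) \left(b{\left(4,-1 \right)} - 14\right) = - 17 \left(-45 + 9 \cdot 5\right) \left(-17 - 7\right) \left(\left(4 - - (-5 - 1)\right) - 14\right) = - 17 \left(-45 + 45\right) \left(- 24 \left(\left(4 - \left(-1\right) \left(-6\right)\right) - 14\right)\right) = \left(-17\right) 0 \left(- 24 \left(\left(4 - 6\right) - 14\right)\right) = 0 \left(- 24 \left(-2 - 14\right)\right) = 0 \left(\left(-24\right) \left(-16\right)\right) = 0 \cdot 384 = 0$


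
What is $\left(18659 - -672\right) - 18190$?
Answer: $1141$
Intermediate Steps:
$\left(18659 - -672\right) - 18190 = \left(18659 + \left(-28 + 700\right)\right) - 18190 = \left(18659 + 672\right) - 18190 = 19331 - 18190 = 1141$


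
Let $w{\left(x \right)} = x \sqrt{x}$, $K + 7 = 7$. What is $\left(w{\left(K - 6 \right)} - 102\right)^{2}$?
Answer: $10188 + 1224 i \sqrt{6} \approx 10188.0 + 2998.2 i$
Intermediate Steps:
$K = 0$ ($K = -7 + 7 = 0$)
$w{\left(x \right)} = x^{\frac{3}{2}}$
$\left(w{\left(K - 6 \right)} - 102\right)^{2} = \left(\left(0 - 6\right)^{\frac{3}{2}} - 102\right)^{2} = \left(\left(-6\right)^{\frac{3}{2}} - 102\right)^{2} = \left(- 6 i \sqrt{6} - 102\right)^{2} = \left(-102 - 6 i \sqrt{6}\right)^{2}$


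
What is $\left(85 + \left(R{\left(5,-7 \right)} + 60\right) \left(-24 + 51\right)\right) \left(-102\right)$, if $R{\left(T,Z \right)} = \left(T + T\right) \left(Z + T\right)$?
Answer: $-118830$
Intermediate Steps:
$R{\left(T,Z \right)} = 2 T \left(T + Z\right)$
$\left(85 + \left(R{\left(5,-7 \right)} + 60\right) \left(-24 + 51\right)\right) \left(-102\right) = \left(85 + \left(2 \cdot 5 \left(5 - 7\right) + 60\right) \left(-24 + 51\right)\right) \left(-102\right) = \left(85 + \left(2 \cdot 5 \left(-2\right) + 60\right) 27\right) \left(-102\right) = \left(85 + \left(-20 + 60\right) 27\right) \left(-102\right) = \left(85 + 40 \cdot 27\right) \left(-102\right) = \left(85 + 1080\right) \left(-102\right) = 1165 \left(-102\right) = -118830$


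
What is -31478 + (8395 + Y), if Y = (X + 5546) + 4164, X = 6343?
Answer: -7030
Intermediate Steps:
Y = 16053 (Y = (6343 + 5546) + 4164 = 11889 + 4164 = 16053)
-31478 + (8395 + Y) = -31478 + (8395 + 16053) = -31478 + 24448 = -7030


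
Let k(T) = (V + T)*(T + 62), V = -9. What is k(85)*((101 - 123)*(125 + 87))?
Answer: -52106208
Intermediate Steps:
k(T) = (-9 + T)*(62 + T) (k(T) = (-9 + T)*(T + 62) = (-9 + T)*(62 + T))
k(85)*((101 - 123)*(125 + 87)) = (-558 + 85**2 + 53*85)*((101 - 123)*(125 + 87)) = (-558 + 7225 + 4505)*(-22*212) = 11172*(-4664) = -52106208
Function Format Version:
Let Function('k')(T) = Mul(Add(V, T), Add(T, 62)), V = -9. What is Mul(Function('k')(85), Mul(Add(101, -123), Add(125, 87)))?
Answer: -52106208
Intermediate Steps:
Function('k')(T) = Mul(Add(-9, T), Add(62, T)) (Function('k')(T) = Mul(Add(-9, T), Add(T, 62)) = Mul(Add(-9, T), Add(62, T)))
Mul(Function('k')(85), Mul(Add(101, -123), Add(125, 87))) = Mul(Add(-558, Pow(85, 2), Mul(53, 85)), Mul(Add(101, -123), Add(125, 87))) = Mul(Add(-558, 7225, 4505), Mul(-22, 212)) = Mul(11172, -4664) = -52106208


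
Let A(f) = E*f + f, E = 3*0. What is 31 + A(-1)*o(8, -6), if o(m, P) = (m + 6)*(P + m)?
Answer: 3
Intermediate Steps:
E = 0
o(m, P) = (6 + m)*(P + m)
A(f) = f (A(f) = 0*f + f = 0 + f = f)
31 + A(-1)*o(8, -6) = 31 - (8² + 6*(-6) + 6*8 - 6*8) = 31 - (64 - 36 + 48 - 48) = 31 - 1*28 = 31 - 28 = 3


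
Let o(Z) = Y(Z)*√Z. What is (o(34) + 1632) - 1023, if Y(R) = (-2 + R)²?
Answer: 609 + 1024*√34 ≈ 6579.9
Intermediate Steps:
o(Z) = √Z*(-2 + Z)² (o(Z) = (-2 + Z)²*√Z = √Z*(-2 + Z)²)
(o(34) + 1632) - 1023 = (√34*(-2 + 34)² + 1632) - 1023 = (√34*32² + 1632) - 1023 = (√34*1024 + 1632) - 1023 = (1024*√34 + 1632) - 1023 = (1632 + 1024*√34) - 1023 = 609 + 1024*√34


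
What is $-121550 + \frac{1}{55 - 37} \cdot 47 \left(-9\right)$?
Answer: $- \frac{243147}{2} \approx -1.2157 \cdot 10^{5}$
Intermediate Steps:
$-121550 + \frac{1}{55 - 37} \cdot 47 \left(-9\right) = -121550 + \frac{1}{18} \cdot 47 \left(-9\right) = -121550 + \frac{47}{18} \left(-9\right) = -121550 - \frac{47}{2} = - \frac{243147}{2}$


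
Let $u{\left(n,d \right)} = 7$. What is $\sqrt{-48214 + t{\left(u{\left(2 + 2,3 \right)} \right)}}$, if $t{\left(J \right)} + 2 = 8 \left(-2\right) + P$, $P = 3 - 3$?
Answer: $2 i \sqrt{12058} \approx 219.62 i$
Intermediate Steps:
$P = 0$ ($P = 3 - 3 = 0$)
$t{\left(J \right)} = -18$ ($t{\left(J \right)} = -2 + \left(8 \left(-2\right) + 0\right) = -2 + \left(-16 + 0\right) = -2 - 16 = -18$)
$\sqrt{-48214 + t{\left(u{\left(2 + 2,3 \right)} \right)}} = \sqrt{-48214 - 18} = \sqrt{-48232} = 2 i \sqrt{12058}$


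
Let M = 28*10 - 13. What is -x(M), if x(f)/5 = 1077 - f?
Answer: -4050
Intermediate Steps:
M = 267 (M = 280 - 13 = 267)
x(f) = 5385 - 5*f (x(f) = 5*(1077 - f) = 5385 - 5*f)
-x(M) = -(5385 - 5*267) = -(5385 - 1335) = -1*4050 = -4050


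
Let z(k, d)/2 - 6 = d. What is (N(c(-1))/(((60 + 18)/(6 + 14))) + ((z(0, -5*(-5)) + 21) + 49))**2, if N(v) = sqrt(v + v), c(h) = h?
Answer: 26501704/1521 + 880*I*sqrt(2)/13 ≈ 17424.0 + 95.731*I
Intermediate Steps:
z(k, d) = 12 + 2*d
N(v) = sqrt(2)*sqrt(v) (N(v) = sqrt(2*v) = sqrt(2)*sqrt(v))
(N(c(-1))/(((60 + 18)/(6 + 14))) + ((z(0, -5*(-5)) + 21) + 49))**2 = ((sqrt(2)*sqrt(-1))/(((60 + 18)/(6 + 14))) + (((12 + 2*(-5*(-5))) + 21) + 49))**2 = ((sqrt(2)*I)/((78/20)) + (((12 + 2*25) + 21) + 49))**2 = ((I*sqrt(2))/((78*(1/20))) + (((12 + 50) + 21) + 49))**2 = ((I*sqrt(2))/(39/10) + ((62 + 21) + 49))**2 = ((I*sqrt(2))*(10/39) + (83 + 49))**2 = (10*I*sqrt(2)/39 + 132)**2 = (132 + 10*I*sqrt(2)/39)**2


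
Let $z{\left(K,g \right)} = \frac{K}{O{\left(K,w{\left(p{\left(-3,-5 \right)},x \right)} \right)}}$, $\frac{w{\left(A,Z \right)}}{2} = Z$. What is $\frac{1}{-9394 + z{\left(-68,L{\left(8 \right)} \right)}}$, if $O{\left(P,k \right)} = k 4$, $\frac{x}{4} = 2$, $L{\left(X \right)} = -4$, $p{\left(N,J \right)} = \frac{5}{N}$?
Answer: $- \frac{16}{150321} \approx -0.00010644$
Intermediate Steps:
$x = 8$ ($x = 4 \cdot 2 = 8$)
$w{\left(A,Z \right)} = 2 Z$
$O{\left(P,k \right)} = 4 k$
$z{\left(K,g \right)} = \frac{K}{64}$ ($z{\left(K,g \right)} = \frac{K}{4 \cdot 2 \cdot 8} = \frac{K}{4 \cdot 16} = \frac{K}{64}$)
$\frac{1}{-9394 + z{\left(-68,L{\left(8 \right)} \right)}} = \frac{1}{-9394 + \frac{1}{64} \left(-68\right)} = \frac{1}{-9394 - \frac{17}{16}} = \frac{1}{- \frac{150321}{16}} = - \frac{16}{150321}$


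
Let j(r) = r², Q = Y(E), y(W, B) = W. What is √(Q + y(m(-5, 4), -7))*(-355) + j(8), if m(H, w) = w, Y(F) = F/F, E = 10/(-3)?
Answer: 64 - 355*√5 ≈ -729.80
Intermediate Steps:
E = -10/3 (E = 10*(-⅓) = -10/3 ≈ -3.3333)
Y(F) = 1
Q = 1
√(Q + y(m(-5, 4), -7))*(-355) + j(8) = √(1 + 4)*(-355) + 8² = √5*(-355) + 64 = -355*√5 + 64 = 64 - 355*√5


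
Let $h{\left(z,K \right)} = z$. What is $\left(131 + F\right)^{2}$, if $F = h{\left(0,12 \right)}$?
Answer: $17161$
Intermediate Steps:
$F = 0$
$\left(131 + F\right)^{2} = \left(131 + 0\right)^{2} = 131^{2} = 17161$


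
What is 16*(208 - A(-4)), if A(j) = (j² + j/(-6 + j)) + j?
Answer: 15648/5 ≈ 3129.6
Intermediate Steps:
A(j) = j + j² + j/(-6 + j) (A(j) = (j² + j/(-6 + j)) + j = j + j² + j/(-6 + j))
16*(208 - A(-4)) = 16*(208 - (-4)*(-5 + (-4)² - 5*(-4))/(-6 - 4)) = 16*(208 - (-4)*(-5 + 16 + 20)/(-10)) = 16*(208 - (-4)*(-1)*31/10) = 16*(208 - 1*62/5) = 16*(208 - 62/5) = 16*(978/5) = 15648/5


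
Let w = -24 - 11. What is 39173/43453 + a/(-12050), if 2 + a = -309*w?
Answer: 2177361/523608650 ≈ 0.0041584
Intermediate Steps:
w = -35
a = 10813 (a = -2 - 309*(-35) = -2 + 10815 = 10813)
39173/43453 + a/(-12050) = 39173/43453 + 10813/(-12050) = 39173*(1/43453) + 10813*(-1/12050) = 39173/43453 - 10813/12050 = 2177361/523608650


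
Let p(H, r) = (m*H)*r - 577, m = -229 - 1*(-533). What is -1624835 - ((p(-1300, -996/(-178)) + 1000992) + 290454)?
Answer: -62688056/89 ≈ -7.0436e+5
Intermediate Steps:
m = 304 (m = -229 + 533 = 304)
p(H, r) = -577 + 304*H*r (p(H, r) = (304*H)*r - 577 = 304*H*r - 577 = -577 + 304*H*r)
-1624835 - ((p(-1300, -996/(-178)) + 1000992) + 290454) = -1624835 - (((-577 + 304*(-1300)*(-996/(-178))) + 1000992) + 290454) = -1624835 - (((-577 + 304*(-1300)*(-996*(-1/178))) + 1000992) + 290454) = -1624835 - (((-577 + 304*(-1300)*(498/89)) + 1000992) + 290454) = -1624835 - (((-577 - 196809600/89) + 1000992) + 290454) = -1624835 - ((-196860953/89 + 1000992) + 290454) = -1624835 - (-107772665/89 + 290454) = -1624835 - 1*(-81922259/89) = -1624835 + 81922259/89 = -62688056/89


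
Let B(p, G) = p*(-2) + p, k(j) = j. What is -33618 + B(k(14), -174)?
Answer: -33632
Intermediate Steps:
B(p, G) = -p (B(p, G) = -2*p + p = -p)
-33618 + B(k(14), -174) = -33618 - 1*14 = -33618 - 14 = -33632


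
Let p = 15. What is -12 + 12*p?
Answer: 168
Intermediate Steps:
-12 + 12*p = -12 + 12*15 = -12 + 180 = 168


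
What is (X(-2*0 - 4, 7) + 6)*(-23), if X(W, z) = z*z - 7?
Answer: -1104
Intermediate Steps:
X(W, z) = -7 + z² (X(W, z) = z² - 7 = -7 + z²)
(X(-2*0 - 4, 7) + 6)*(-23) = ((-7 + 7²) + 6)*(-23) = ((-7 + 49) + 6)*(-23) = (42 + 6)*(-23) = 48*(-23) = -1104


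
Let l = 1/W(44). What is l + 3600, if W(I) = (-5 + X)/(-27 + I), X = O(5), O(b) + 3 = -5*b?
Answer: 118783/33 ≈ 3599.5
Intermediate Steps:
O(b) = -3 - 5*b
X = -28 (X = -3 - 5*5 = -3 - 25 = -28)
W(I) = -33/(-27 + I) (W(I) = (-5 - 28)/(-27 + I) = -33/(-27 + I))
l = -17/33 (l = 1/(-33/(-27 + 44)) = 1/(-33/17) = -17/33 ≈ -0.51515)
l + 3600 = -17/33 + 3600 = 118783/33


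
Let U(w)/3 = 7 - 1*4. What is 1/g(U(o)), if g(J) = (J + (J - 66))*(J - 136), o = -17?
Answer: 1/6096 ≈ 0.00016404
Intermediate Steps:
U(w) = 9 (U(w) = 3*(7 - 1*4) = 3*(7 - 4) = 3*3 = 9)
g(J) = (-136 + J)*(-66 + 2*J) (g(J) = (J + (-66 + J))*(-136 + J) = (-66 + 2*J)*(-136 + J) = (-136 + J)*(-66 + 2*J))
1/g(U(o)) = 1/(8976 - 338*9 + 2*9**2) = 1/(8976 - 3042 + 2*81) = 1/(8976 - 3042 + 162) = 1/6096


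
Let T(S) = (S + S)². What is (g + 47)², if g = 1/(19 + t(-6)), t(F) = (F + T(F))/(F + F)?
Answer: 499849/225 ≈ 2221.6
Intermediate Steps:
T(S) = 4*S² (T(S) = (2*S)² = 4*S²)
t(F) = (F + 4*F²)/(2*F) (t(F) = (F + 4*F²)/(F + F) = (F + 4*F²)/((2*F)) = (F + 4*F²)*(1/(2*F)) = (F + 4*F²)/(2*F))
g = 2/15 (g = 1/(19 + (½ + 2*(-6))) = 1/(19 + (½ - 12)) = 1/(19 - 23/2) = 1/(15/2) = 2/15 ≈ 0.13333)
(g + 47)² = (2/15 + 47)² = (707/15)² = 499849/225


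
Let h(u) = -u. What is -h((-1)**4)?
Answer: 1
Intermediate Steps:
-h((-1)**4) = -(-1)*(-1)**4 = -(-1) = -1*(-1) = 1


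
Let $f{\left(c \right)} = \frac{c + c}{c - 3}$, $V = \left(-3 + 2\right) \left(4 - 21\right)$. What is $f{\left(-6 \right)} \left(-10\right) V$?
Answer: $- \frac{680}{3} \approx -226.67$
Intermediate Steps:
$V = 17$ ($V = \left(-1\right) \left(-17\right) = 17$)
$f{\left(c \right)} = \frac{2 c}{-3 + c}$
$f{\left(-6 \right)} \left(-10\right) V = 2 \left(-6\right) \frac{1}{-3 - 6} \left(-10\right) 17 = 2 \left(-6\right) \frac{1}{-9} \left(-10\right) 17 = 2 \left(-6\right) \left(- \frac{1}{9}\right) \left(-10\right) 17 = \frac{4}{3} \left(-10\right) 17 = \left(- \frac{40}{3}\right) 17 = - \frac{680}{3}$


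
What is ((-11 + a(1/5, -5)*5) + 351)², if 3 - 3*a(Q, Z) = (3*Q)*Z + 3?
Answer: 119025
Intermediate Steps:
a(Q, Z) = -Q*Z (a(Q, Z) = 1 - ((3*Q)*Z + 3)/3 = 1 - (3*Q*Z + 3)/3 = 1 - (3 + 3*Q*Z)/3 = 1 + (-1 - Q*Z) = -Q*Z)
((-11 + a(1/5, -5)*5) + 351)² = ((-11 - 1*1/5*(-5)*5) + 351)² = ((-11 - 1*1*(⅕)*(-5)*5) + 351)² = ((-11 - 1*⅕*(-5)*5) + 351)² = ((-11 + 1*5) + 351)² = ((-11 + 5) + 351)² = (-6 + 351)² = 345² = 119025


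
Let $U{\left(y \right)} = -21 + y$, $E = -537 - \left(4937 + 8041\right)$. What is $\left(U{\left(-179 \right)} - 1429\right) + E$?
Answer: $-15144$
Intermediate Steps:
$E = -13515$ ($E = -537 - 12978 = -13515$)
$\left(U{\left(-179 \right)} - 1429\right) + E = \left(\left(-21 - 179\right) - 1429\right) - 13515 = \left(-200 - 1429\right) - 13515 = -1629 - 13515 = -15144$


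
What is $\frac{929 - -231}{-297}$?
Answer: $- \frac{1160}{297} \approx -3.9057$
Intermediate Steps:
$\frac{929 - -231}{-297} = \left(929 + 231\right) \left(- \frac{1}{297}\right) = 1160 \left(- \frac{1}{297}\right) = - \frac{1160}{297}$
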